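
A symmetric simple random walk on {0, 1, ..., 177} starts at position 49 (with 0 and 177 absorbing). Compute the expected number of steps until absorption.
E[τ | X_0 = 49] = 6272

Let v_k = E[τ | X_0 = k]. Boundary: v_0 = v_177 = 0. Recurrence: v_k = 1 + (v_{k-1} + v_{k+1})/2 for 1 ≤ k ≤ 176. The particular solution to v_k − (v_{k-1} + v_{k+1})/2 = 1 is v_k = −k^2. Adding homogeneous solution A + B k and matching boundaries gives v_k = k (177 − k). Substituting k = 49: v_49 = 49 · 128 = 6272.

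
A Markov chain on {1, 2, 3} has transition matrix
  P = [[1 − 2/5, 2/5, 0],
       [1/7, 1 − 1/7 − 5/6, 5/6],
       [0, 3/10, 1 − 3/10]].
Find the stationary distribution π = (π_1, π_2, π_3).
π = (45/521, 126/521, 350/521)

This is a birth-death chain on three states, which satisfies detailed balance: π_1 · P_{12} = π_2 · P_{21} and π_2 · P_{23} = π_3 · P_{32}.
From π_1 · 2/5 = π_2 · 1/7: π_2/π_1 = (2/5)/(1/7) = 14/5.
From π_2 · 5/6 = π_3 · 3/10: π_3/π_2 = (5/6)/(3/10) = 25/9.
Take π_1 proportional to 1; then unnormalized π = (1, 14/5, 70/9). Normalize by dividing by the sum 521/45:
  π = (45/521, 126/521, 350/521).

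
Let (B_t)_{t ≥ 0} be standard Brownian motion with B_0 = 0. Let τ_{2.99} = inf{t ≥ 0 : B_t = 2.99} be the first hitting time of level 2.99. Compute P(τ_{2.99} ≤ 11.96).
P(τ_{2.99} ≤ 11.96) = 2(1 − Φ(2.99/√11.96)) = 2(1 − Φ(0.8646)) ≈ 0.3873

By the reflection principle for standard BM, P(τ_b ≤ t) = 2 · P(B_t ≥ b). Since B_t ~ N(0, t), P(B_t ≥ 2.99) = 1 − Φ(2.99/√t) = 1 − Φ(2.99/√11.96) = 1 − Φ(0.8646) ≈ 0.19363. Doubling: P(τ_{2.99} ≤ 11.96) ≈ 2 · 0.19363 = 0.38726 ≈ 0.3873.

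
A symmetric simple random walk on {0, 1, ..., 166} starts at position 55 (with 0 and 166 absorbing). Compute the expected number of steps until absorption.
E[τ | X_0 = 55] = 6105

Let v_k = E[τ | X_0 = k]. Boundary: v_0 = v_166 = 0. Recurrence: v_k = 1 + (v_{k-1} + v_{k+1})/2 for 1 ≤ k ≤ 165. The particular solution to v_k − (v_{k-1} + v_{k+1})/2 = 1 is v_k = −k^2. Adding homogeneous solution A + B k and matching boundaries gives v_k = k (166 − k). Substituting k = 55: v_55 = 55 · 111 = 6105.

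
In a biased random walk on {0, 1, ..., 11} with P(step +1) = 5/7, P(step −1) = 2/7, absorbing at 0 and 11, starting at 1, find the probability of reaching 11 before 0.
P(hit 11 before 0) = (1 − (2/5)^1) / (1 − (2/5)^11) = 9765625/16275359

Let u_k denote P(reach 11 before 0 | start at k). Boundary: u_0 = 0, u_11 = 1. Recurrence: u_k = 5/7·u_{k+1} + 2/7·u_{k-1} for 1 ≤ k ≤ 10. Try u_k = A + B·r^k with r = q/p = (2/7)/(5/7) = 2/5. Substitution satisfies the recurrence; boundary conditions give:
  u_k = (1 − r^k) / (1 − r^N) = (1 − (2/5)^1) / (1 − (2/5)^11) = 9765625/16275359.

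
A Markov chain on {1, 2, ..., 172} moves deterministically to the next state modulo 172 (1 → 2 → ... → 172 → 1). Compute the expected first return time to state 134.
E[T_134 | X_0 = 134] = 172

The chain cycles deterministically, so starting at state 134 it returns in exactly 172 steps. Equivalently, the stationary distribution is uniform π_j = 1/172 for every state j, so by Kac's formula E[T_134] = 1/π_134 = 172.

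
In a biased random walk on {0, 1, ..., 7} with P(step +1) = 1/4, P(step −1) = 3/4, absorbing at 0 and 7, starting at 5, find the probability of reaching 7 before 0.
P(hit 7 before 0) = (1 − (3)^5) / (1 − (3)^7) = 121/1093

Let u_k denote P(reach 7 before 0 | start at k). Boundary: u_0 = 0, u_7 = 1. Recurrence: u_k = 1/4·u_{k+1} + 3/4·u_{k-1} for 1 ≤ k ≤ 6. Try u_k = A + B·r^k with r = q/p = (3/4)/(1/4) = 3. Substitution satisfies the recurrence; boundary conditions give:
  u_k = (1 − r^k) / (1 − r^N) = (1 − (3)^5) / (1 − (3)^7) = 121/1093.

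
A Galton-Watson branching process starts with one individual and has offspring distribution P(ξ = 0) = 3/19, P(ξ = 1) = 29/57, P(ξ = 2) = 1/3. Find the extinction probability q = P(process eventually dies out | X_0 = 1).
q = 9/19

The pgf is f(s) = 3/19 + 29/57·s + 1/3·s². The extinction probability q is the smallest fixed point of f in [0, 1]. Setting s = f(s):
  1/3·s² + (29/57 − 1)·s + 3/19 = 0
  1/3·s² − (3/19 + 1/3)·s + 3/19 = 0
which factors as (s − 1)·(1/3·s − 3/19) = 0, giving roots s = 1 and s = (3/19)/(1/3) = 9/19.
Mean offspring μ = 29/57 + 2·1/3 = 67/57 > 1 (supercritical), so q < 1. The extinction probability is the smaller root: q = (3/19)/(1/3) = 9/19.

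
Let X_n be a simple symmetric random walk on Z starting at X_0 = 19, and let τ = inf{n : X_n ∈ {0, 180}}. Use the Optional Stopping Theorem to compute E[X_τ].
E[X_τ] = 19

X_n is a martingale and τ is a bounded-mean stopping time (indeed τ is finite a.s. with bounded expectation since the walk is in a bounded region). By the OST, E[X_τ] = E[X_0] = 19. Equivalently: E[X_τ] = 180 · P(hit 180 first) + 0 · P(hit 0 first) = 180 · (19/180) = 19.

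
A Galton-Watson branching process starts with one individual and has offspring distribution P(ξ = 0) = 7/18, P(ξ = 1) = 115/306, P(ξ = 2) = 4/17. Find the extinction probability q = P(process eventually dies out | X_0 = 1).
q = 1

Mean offspring μ = 0·7/18 + 1·115/306 + 2·4/17 = 259/306 ≤ 1. For μ ≤ 1 with offspring not concentrated at 1, the Galton-Watson process goes extinct almost surely, so q = 1.
(Algebraic check: The pgf is f(s) = 7/18 + 115/306·s + 4/17·s². The extinction probability q is the smallest fixed point of f in [0, 1]. Setting s = f(s):
  4/17·s² + (115/306 − 1)·s + 7/18 = 0
  4/17·s² − (7/18 + 4/17)·s + 7/18 = 0
which factors as (s − 1)·(4/17·s − 7/18) = 0, giving roots s = 1 and s = (7/18)/(4/17) = 119/72. Since 119/72 ≥ 1, the smallest root in [0, 1] is s = 1.)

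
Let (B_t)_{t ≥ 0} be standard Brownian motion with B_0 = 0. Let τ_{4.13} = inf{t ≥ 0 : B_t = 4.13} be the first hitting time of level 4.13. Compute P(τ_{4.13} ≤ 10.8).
P(τ_{4.13} ≤ 10.8) = 2(1 − Φ(4.13/√10.8)) = 2(1 − Φ(1.2567)) ≈ 0.2089

By the reflection principle for standard BM, P(τ_b ≤ t) = 2 · P(B_t ≥ b). Since B_t ~ N(0, t), P(B_t ≥ 4.13) = 1 − Φ(4.13/√t) = 1 − Φ(4.13/√10.8) = 1 − Φ(1.2567) ≈ 0.10443. Doubling: P(τ_{4.13} ≤ 10.8) ≈ 2 · 0.10443 = 0.20886 ≈ 0.2089.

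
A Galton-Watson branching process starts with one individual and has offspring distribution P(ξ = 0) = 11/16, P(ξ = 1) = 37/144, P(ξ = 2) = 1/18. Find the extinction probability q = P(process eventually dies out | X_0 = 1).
q = 1

Mean offspring μ = 0·11/16 + 1·37/144 + 2·1/18 = 53/144 ≤ 1. For μ ≤ 1 with offspring not concentrated at 1, the Galton-Watson process goes extinct almost surely, so q = 1.
(Algebraic check: The pgf is f(s) = 11/16 + 37/144·s + 1/18·s². The extinction probability q is the smallest fixed point of f in [0, 1]. Setting s = f(s):
  1/18·s² + (37/144 − 1)·s + 11/16 = 0
  1/18·s² − (11/16 + 1/18)·s + 11/16 = 0
which factors as (s − 1)·(1/18·s − 11/16) = 0, giving roots s = 1 and s = (11/16)/(1/18) = 99/8. Since 99/8 ≥ 1, the smallest root in [0, 1] is s = 1.)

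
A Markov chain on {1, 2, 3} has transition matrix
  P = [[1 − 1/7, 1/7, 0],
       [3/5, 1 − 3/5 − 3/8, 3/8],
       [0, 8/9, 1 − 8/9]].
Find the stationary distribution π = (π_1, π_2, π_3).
π = (192/257, 320/1799, 135/1799)

This is a birth-death chain on three states, which satisfies detailed balance: π_1 · P_{12} = π_2 · P_{21} and π_2 · P_{23} = π_3 · P_{32}.
From π_1 · 1/7 = π_2 · 3/5: π_2/π_1 = (1/7)/(3/5) = 5/21.
From π_2 · 3/8 = π_3 · 8/9: π_3/π_2 = (3/8)/(8/9) = 27/64.
Take π_1 proportional to 1; then unnormalized π = (1, 5/21, 45/448). Normalize by dividing by the sum 257/192:
  π = (192/257, 320/1799, 135/1799).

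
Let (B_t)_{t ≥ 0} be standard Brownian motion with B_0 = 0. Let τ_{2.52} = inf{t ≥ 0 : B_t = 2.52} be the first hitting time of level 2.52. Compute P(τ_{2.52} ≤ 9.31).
P(τ_{2.52} ≤ 9.31) = 2(1 − Φ(2.52/√9.31)) = 2(1 − Φ(0.8259)) ≈ 0.4089

By the reflection principle for standard BM, P(τ_b ≤ t) = 2 · P(B_t ≥ b). Since B_t ~ N(0, t), P(B_t ≥ 2.52) = 1 − Φ(2.52/√t) = 1 − Φ(2.52/√9.31) = 1 − Φ(0.8259) ≈ 0.20443. Doubling: P(τ_{2.52} ≤ 9.31) ≈ 2 · 0.20443 = 0.40886 ≈ 0.4089.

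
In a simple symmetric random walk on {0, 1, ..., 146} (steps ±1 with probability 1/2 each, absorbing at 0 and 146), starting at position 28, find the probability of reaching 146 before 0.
P(hit 146 before 0) = 28/146 = 14/73

Let u_k = P(hit 146 before 0 | start at k). Then u_0 = 0, u_146 = 1, and u_k = u_{k-1}/2 + u_{k+1}/2 for 1 ≤ k ≤ 145. This harmonic recurrence is solved by u_k = k/146, giving u_28 = 28/146 = 14/73.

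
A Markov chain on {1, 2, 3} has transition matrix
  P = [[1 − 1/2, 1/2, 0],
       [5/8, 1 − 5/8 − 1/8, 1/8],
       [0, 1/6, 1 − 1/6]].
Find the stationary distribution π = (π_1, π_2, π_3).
π = (5/12, 1/3, 1/4)

This is a birth-death chain on three states, which satisfies detailed balance: π_1 · P_{12} = π_2 · P_{21} and π_2 · P_{23} = π_3 · P_{32}.
From π_1 · 1/2 = π_2 · 5/8: π_2/π_1 = (1/2)/(5/8) = 4/5.
From π_2 · 1/8 = π_3 · 1/6: π_3/π_2 = (1/8)/(1/6) = 3/4.
Take π_1 proportional to 1; then unnormalized π = (1, 4/5, 3/5). Normalize by dividing by the sum 12/5:
  π = (5/12, 1/3, 1/4).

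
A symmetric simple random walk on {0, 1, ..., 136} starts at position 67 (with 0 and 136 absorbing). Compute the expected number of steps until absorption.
E[τ | X_0 = 67] = 4623

Let v_k = E[τ | X_0 = k]. Boundary: v_0 = v_136 = 0. Recurrence: v_k = 1 + (v_{k-1} + v_{k+1})/2 for 1 ≤ k ≤ 135. The particular solution to v_k − (v_{k-1} + v_{k+1})/2 = 1 is v_k = −k^2. Adding homogeneous solution A + B k and matching boundaries gives v_k = k (136 − k). Substituting k = 67: v_67 = 67 · 69 = 4623.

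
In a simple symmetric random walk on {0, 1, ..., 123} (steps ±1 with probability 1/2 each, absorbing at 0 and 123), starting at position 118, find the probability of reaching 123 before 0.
P(hit 123 before 0) = 118/123

Let u_k = P(hit 123 before 0 | start at k). Then u_0 = 0, u_123 = 1, and u_k = u_{k-1}/2 + u_{k+1}/2 for 1 ≤ k ≤ 122. This harmonic recurrence is solved by u_k = k/123, giving u_118 = 118/123.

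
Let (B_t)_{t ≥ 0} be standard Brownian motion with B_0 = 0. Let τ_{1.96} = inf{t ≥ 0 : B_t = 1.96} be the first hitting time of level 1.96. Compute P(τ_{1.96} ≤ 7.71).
P(τ_{1.96} ≤ 7.71) = 2(1 − Φ(1.96/√7.71)) = 2(1 − Φ(0.7059)) ≈ 0.4803

By the reflection principle for standard BM, P(τ_b ≤ t) = 2 · P(B_t ≥ b). Since B_t ~ N(0, t), P(B_t ≥ 1.96) = 1 − Φ(1.96/√t) = 1 − Φ(1.96/√7.71) = 1 − Φ(0.7059) ≈ 0.24013. Doubling: P(τ_{1.96} ≤ 7.71) ≈ 2 · 0.24013 = 0.48026 ≈ 0.4803.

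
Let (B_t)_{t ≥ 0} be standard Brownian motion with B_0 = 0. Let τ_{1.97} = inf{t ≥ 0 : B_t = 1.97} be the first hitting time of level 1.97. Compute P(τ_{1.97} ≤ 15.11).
P(τ_{1.97} ≤ 15.11) = 2(1 − Φ(1.97/√15.11)) = 2(1 − Φ(0.5068)) ≈ 0.6123

By the reflection principle for standard BM, P(τ_b ≤ t) = 2 · P(B_t ≥ b). Since B_t ~ N(0, t), P(B_t ≥ 1.97) = 1 − Φ(1.97/√t) = 1 − Φ(1.97/√15.11) = 1 − Φ(0.5068) ≈ 0.30615. Doubling: P(τ_{1.97} ≤ 15.11) ≈ 2 · 0.30615 = 0.61230 ≈ 0.6123.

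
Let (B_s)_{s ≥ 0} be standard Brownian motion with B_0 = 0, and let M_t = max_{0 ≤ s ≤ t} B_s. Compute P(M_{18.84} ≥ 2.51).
P(M_{18.84} ≥ 2.51) = 2·P(B_{18.84} ≥ 2.51) = 2(1 − Φ(2.51/√18.84)) ≈ 0.5631

By the reflection principle for Brownian motion, P(M_t ≥ a) = 2 · P(B_t ≥ a) for a ≥ 0. Since B_t ~ N(0, t), P(B_t ≥ 2.51) = 1 − Φ(2.51/√t) = 1 − Φ(2.51/√18.84) = 1 − Φ(0.5783). So
  P(M_{18.84} ≥ 2.51) = 2(1 − Φ(0.5783)) ≈ 0.5631.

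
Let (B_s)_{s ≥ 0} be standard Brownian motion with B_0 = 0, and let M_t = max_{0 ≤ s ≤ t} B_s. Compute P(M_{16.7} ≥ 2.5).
P(M_{16.7} ≥ 2.5) = 2·P(B_{16.7} ≥ 2.5) = 2(1 − Φ(2.5/√16.7)) ≈ 0.5407

By the reflection principle for Brownian motion, P(M_t ≥ a) = 2 · P(B_t ≥ a) for a ≥ 0. Since B_t ~ N(0, t), P(B_t ≥ 2.5) = 1 − Φ(2.5/√t) = 1 − Φ(2.5/√16.7) = 1 − Φ(0.6118). So
  P(M_{16.7} ≥ 2.5) = 2(1 − Φ(0.6118)) ≈ 0.5407.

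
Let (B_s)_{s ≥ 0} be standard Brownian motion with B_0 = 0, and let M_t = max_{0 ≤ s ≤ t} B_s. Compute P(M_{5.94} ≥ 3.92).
P(M_{5.94} ≥ 3.92) = 2·P(B_{5.94} ≥ 3.92) = 2(1 − Φ(3.92/√5.94)) ≈ 0.1077

By the reflection principle for Brownian motion, P(M_t ≥ a) = 2 · P(B_t ≥ a) for a ≥ 0. Since B_t ~ N(0, t), P(B_t ≥ 3.92) = 1 − Φ(3.92/√t) = 1 − Φ(3.92/√5.94) = 1 − Φ(1.6084). So
  P(M_{5.94} ≥ 3.92) = 2(1 − Φ(1.6084)) ≈ 0.1077.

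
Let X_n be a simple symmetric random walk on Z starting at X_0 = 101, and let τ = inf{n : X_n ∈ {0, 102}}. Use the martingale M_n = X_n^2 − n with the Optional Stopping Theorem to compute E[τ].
E[τ] = 101

M_n = X_n^2 − n is a martingale (since E[X_{n+1}^2 | F_n] = X_n^2 + 1). By OST (τ has finite mean in a bounded region), E[M_τ] = E[M_0] = X_0^2 − 0 = 101^2 = 10201. Also E[M_τ] = E[X_τ^2] − E[τ]. The walk exits at 0 or 102, with P(hit 102 first) = 101/102, so E[X_τ^2] = 102^2 · 101/102 + 0 = 10302. Thus E[τ] = E[X_τ^2] − E[M_τ] = 10302 − 10201 = 101 = 101(102 − 101) = 101.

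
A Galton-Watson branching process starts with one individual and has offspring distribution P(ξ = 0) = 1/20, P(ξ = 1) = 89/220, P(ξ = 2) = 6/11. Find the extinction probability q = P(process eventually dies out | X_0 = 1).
q = 11/120

The pgf is f(s) = 1/20 + 89/220·s + 6/11·s². The extinction probability q is the smallest fixed point of f in [0, 1]. Setting s = f(s):
  6/11·s² + (89/220 − 1)·s + 1/20 = 0
  6/11·s² − (1/20 + 6/11)·s + 1/20 = 0
which factors as (s − 1)·(6/11·s − 1/20) = 0, giving roots s = 1 and s = (1/20)/(6/11) = 11/120.
Mean offspring μ = 89/220 + 2·6/11 = 329/220 > 1 (supercritical), so q < 1. The extinction probability is the smaller root: q = (1/20)/(6/11) = 11/120.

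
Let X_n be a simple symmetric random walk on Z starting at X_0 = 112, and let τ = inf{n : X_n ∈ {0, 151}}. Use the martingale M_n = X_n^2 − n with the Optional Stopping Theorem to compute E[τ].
E[τ] = 4368

M_n = X_n^2 − n is a martingale (since E[X_{n+1}^2 | F_n] = X_n^2 + 1). By OST (τ has finite mean in a bounded region), E[M_τ] = E[M_0] = X_0^2 − 0 = 112^2 = 12544. Also E[M_τ] = E[X_τ^2] − E[τ]. The walk exits at 0 or 151, with P(hit 151 first) = 112/151, so E[X_τ^2] = 151^2 · 112/151 + 0 = 16912. Thus E[τ] = E[X_τ^2] − E[M_τ] = 16912 − 12544 = 4368 = 112(151 − 112) = 4368.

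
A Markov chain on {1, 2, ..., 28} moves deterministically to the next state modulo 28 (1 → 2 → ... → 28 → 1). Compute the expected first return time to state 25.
E[T_25 | X_0 = 25] = 28

The chain cycles deterministically, so starting at state 25 it returns in exactly 28 steps. Equivalently, the stationary distribution is uniform π_j = 1/28 for every state j, so by Kac's formula E[T_25] = 1/π_25 = 28.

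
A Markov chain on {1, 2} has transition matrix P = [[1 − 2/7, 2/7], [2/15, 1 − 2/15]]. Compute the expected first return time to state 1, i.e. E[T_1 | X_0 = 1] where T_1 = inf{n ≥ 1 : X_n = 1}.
E[T_1 | X_0 = 1] = 1/π_1 = 22/7

For an irreducible recurrent Markov chain with stationary distribution π, E[T_i | X_0 = i] = 1/π_i (Kac's formula). Here π_1 = (2/15)/(2/7 + 2/15) = (2/15)/(44/105) = 7/22, so E[T_1 | X_0 = 1] = 1/π_1 = (2/7 + 2/15)/(2/15) = (44/105)/(2/15) = 22/7.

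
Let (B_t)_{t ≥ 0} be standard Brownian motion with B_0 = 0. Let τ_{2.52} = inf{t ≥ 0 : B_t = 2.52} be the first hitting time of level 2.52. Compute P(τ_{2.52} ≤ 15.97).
P(τ_{2.52} ≤ 15.97) = 2(1 − Φ(2.52/√15.97)) = 2(1 − Φ(0.6306)) ≈ 0.5283

By the reflection principle for standard BM, P(τ_b ≤ t) = 2 · P(B_t ≥ b). Since B_t ~ N(0, t), P(B_t ≥ 2.52) = 1 − Φ(2.52/√t) = 1 − Φ(2.52/√15.97) = 1 − Φ(0.6306) ≈ 0.26415. Doubling: P(τ_{2.52} ≤ 15.97) ≈ 2 · 0.26415 = 0.52830 ≈ 0.5283.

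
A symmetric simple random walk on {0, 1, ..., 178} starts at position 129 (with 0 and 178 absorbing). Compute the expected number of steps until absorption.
E[τ | X_0 = 129] = 6321

Let v_k = E[τ | X_0 = k]. Boundary: v_0 = v_178 = 0. Recurrence: v_k = 1 + (v_{k-1} + v_{k+1})/2 for 1 ≤ k ≤ 177. The particular solution to v_k − (v_{k-1} + v_{k+1})/2 = 1 is v_k = −k^2. Adding homogeneous solution A + B k and matching boundaries gives v_k = k (178 − k). Substituting k = 129: v_129 = 129 · 49 = 6321.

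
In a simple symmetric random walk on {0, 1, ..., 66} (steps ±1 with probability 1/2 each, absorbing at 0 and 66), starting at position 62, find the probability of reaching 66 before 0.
P(hit 66 before 0) = 62/66 = 31/33

Let u_k = P(hit 66 before 0 | start at k). Then u_0 = 0, u_66 = 1, and u_k = u_{k-1}/2 + u_{k+1}/2 for 1 ≤ k ≤ 65. This harmonic recurrence is solved by u_k = k/66, giving u_62 = 62/66 = 31/33.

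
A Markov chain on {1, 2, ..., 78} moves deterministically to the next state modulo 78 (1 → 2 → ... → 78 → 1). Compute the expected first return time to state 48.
E[T_48 | X_0 = 48] = 78

The chain cycles deterministically, so starting at state 48 it returns in exactly 78 steps. Equivalently, the stationary distribution is uniform π_j = 1/78 for every state j, so by Kac's formula E[T_48] = 1/π_48 = 78.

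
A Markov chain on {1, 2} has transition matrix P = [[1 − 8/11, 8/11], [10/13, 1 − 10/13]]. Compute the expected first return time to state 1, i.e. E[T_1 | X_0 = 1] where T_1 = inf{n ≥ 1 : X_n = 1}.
E[T_1 | X_0 = 1] = 1/π_1 = 107/55

For an irreducible recurrent Markov chain with stationary distribution π, E[T_i | X_0 = i] = 1/π_i (Kac's formula). Here π_1 = (10/13)/(8/11 + 10/13) = (10/13)/(214/143) = 55/107, so E[T_1 | X_0 = 1] = 1/π_1 = (8/11 + 10/13)/(10/13) = (214/143)/(10/13) = 107/55.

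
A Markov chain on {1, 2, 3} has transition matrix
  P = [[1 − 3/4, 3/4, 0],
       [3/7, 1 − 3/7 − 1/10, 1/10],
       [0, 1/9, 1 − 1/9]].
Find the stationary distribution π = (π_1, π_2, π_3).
π = (40/173, 70/173, 63/173)

This is a birth-death chain on three states, which satisfies detailed balance: π_1 · P_{12} = π_2 · P_{21} and π_2 · P_{23} = π_3 · P_{32}.
From π_1 · 3/4 = π_2 · 3/7: π_2/π_1 = (3/4)/(3/7) = 7/4.
From π_2 · 1/10 = π_3 · 1/9: π_3/π_2 = (1/10)/(1/9) = 9/10.
Take π_1 proportional to 1; then unnormalized π = (1, 7/4, 63/40). Normalize by dividing by the sum 173/40:
  π = (40/173, 70/173, 63/173).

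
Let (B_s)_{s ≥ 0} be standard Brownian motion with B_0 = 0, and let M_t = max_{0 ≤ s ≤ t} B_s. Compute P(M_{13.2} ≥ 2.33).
P(M_{13.2} ≥ 2.33) = 2·P(B_{13.2} ≥ 2.33) = 2(1 − Φ(2.33/√13.2)) ≈ 0.5213

By the reflection principle for Brownian motion, P(M_t ≥ a) = 2 · P(B_t ≥ a) for a ≥ 0. Since B_t ~ N(0, t), P(B_t ≥ 2.33) = 1 − Φ(2.33/√t) = 1 − Φ(2.33/√13.2) = 1 − Φ(0.6413). So
  P(M_{13.2} ≥ 2.33) = 2(1 − Φ(0.6413)) ≈ 0.5213.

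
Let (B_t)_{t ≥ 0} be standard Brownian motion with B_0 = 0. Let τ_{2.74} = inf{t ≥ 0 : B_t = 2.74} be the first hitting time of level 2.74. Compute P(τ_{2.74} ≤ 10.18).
P(τ_{2.74} ≤ 10.18) = 2(1 − Φ(2.74/√10.18)) = 2(1 − Φ(0.8588)) ≈ 0.3905

By the reflection principle for standard BM, P(τ_b ≤ t) = 2 · P(B_t ≥ b). Since B_t ~ N(0, t), P(B_t ≥ 2.74) = 1 − Φ(2.74/√t) = 1 − Φ(2.74/√10.18) = 1 − Φ(0.8588) ≈ 0.19523. Doubling: P(τ_{2.74} ≤ 10.18) ≈ 2 · 0.19523 = 0.39046 ≈ 0.3905.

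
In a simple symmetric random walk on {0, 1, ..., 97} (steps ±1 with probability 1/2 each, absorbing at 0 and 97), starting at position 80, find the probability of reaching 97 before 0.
P(hit 97 before 0) = 80/97

Let u_k = P(hit 97 before 0 | start at k). Then u_0 = 0, u_97 = 1, and u_k = u_{k-1}/2 + u_{k+1}/2 for 1 ≤ k ≤ 96. This harmonic recurrence is solved by u_k = k/97, giving u_80 = 80/97.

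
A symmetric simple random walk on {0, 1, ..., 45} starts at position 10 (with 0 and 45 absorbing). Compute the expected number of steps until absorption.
E[τ | X_0 = 10] = 350

Let v_k = E[τ | X_0 = k]. Boundary: v_0 = v_45 = 0. Recurrence: v_k = 1 + (v_{k-1} + v_{k+1})/2 for 1 ≤ k ≤ 44. The particular solution to v_k − (v_{k-1} + v_{k+1})/2 = 1 is v_k = −k^2. Adding homogeneous solution A + B k and matching boundaries gives v_k = k (45 − k). Substituting k = 10: v_10 = 10 · 35 = 350.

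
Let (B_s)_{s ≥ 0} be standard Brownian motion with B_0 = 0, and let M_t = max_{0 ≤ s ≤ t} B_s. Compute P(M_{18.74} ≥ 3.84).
P(M_{18.74} ≥ 3.84) = 2·P(B_{18.74} ≥ 3.84) = 2(1 − Φ(3.84/√18.74)) ≈ 0.3751

By the reflection principle for Brownian motion, P(M_t ≥ a) = 2 · P(B_t ≥ a) for a ≥ 0. Since B_t ~ N(0, t), P(B_t ≥ 3.84) = 1 − Φ(3.84/√t) = 1 − Φ(3.84/√18.74) = 1 − Φ(0.8870). So
  P(M_{18.74} ≥ 3.84) = 2(1 − Φ(0.8870)) ≈ 0.3751.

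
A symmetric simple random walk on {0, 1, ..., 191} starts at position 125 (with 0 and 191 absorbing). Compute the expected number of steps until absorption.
E[τ | X_0 = 125] = 8250

Let v_k = E[τ | X_0 = k]. Boundary: v_0 = v_191 = 0. Recurrence: v_k = 1 + (v_{k-1} + v_{k+1})/2 for 1 ≤ k ≤ 190. The particular solution to v_k − (v_{k-1} + v_{k+1})/2 = 1 is v_k = −k^2. Adding homogeneous solution A + B k and matching boundaries gives v_k = k (191 − k). Substituting k = 125: v_125 = 125 · 66 = 8250.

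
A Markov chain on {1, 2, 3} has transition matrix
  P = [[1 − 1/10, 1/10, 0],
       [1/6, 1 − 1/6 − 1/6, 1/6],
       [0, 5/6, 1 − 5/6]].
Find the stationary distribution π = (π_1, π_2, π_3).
π = (25/43, 15/43, 3/43)

This is a birth-death chain on three states, which satisfies detailed balance: π_1 · P_{12} = π_2 · P_{21} and π_2 · P_{23} = π_3 · P_{32}.
From π_1 · 1/10 = π_2 · 1/6: π_2/π_1 = (1/10)/(1/6) = 3/5.
From π_2 · 1/6 = π_3 · 5/6: π_3/π_2 = (1/6)/(5/6) = 1/5.
Take π_1 proportional to 1; then unnormalized π = (1, 3/5, 3/25). Normalize by dividing by the sum 43/25:
  π = (25/43, 15/43, 3/43).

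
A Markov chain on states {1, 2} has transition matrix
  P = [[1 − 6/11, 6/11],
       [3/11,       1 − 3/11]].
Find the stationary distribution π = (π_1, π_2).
π_1 = 1/3, π_2 = 2/3

Solve πP = π with π_1 + π_2 = 1. From πP = π: π_1 · (1 − 6/11) + π_2 · 3/11 = π_1 ⇒ π_2 · 3/11 = π_1 · 6/11 ⇒ π_2/π_1 = (6/11)/(3/11) = 2. Together with π_1 + π_2 = 1:
  π_1 = (3/11)/(6/11 + 3/11) = (3/11)/(9/11) = 1/3,
  π_2 = (6/11)/(6/11 + 3/11) = (6/11)/(9/11) = 2/3.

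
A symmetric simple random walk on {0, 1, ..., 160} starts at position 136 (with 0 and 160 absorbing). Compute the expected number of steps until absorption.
E[τ | X_0 = 136] = 3264

Let v_k = E[τ | X_0 = k]. Boundary: v_0 = v_160 = 0. Recurrence: v_k = 1 + (v_{k-1} + v_{k+1})/2 for 1 ≤ k ≤ 159. The particular solution to v_k − (v_{k-1} + v_{k+1})/2 = 1 is v_k = −k^2. Adding homogeneous solution A + B k and matching boundaries gives v_k = k (160 − k). Substituting k = 136: v_136 = 136 · 24 = 3264.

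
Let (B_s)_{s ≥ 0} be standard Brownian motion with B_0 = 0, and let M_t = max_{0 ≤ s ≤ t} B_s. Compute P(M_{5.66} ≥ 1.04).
P(M_{5.66} ≥ 1.04) = 2·P(B_{5.66} ≥ 1.04) = 2(1 − Φ(1.04/√5.66)) ≈ 0.6620

By the reflection principle for Brownian motion, P(M_t ≥ a) = 2 · P(B_t ≥ a) for a ≥ 0. Since B_t ~ N(0, t), P(B_t ≥ 1.04) = 1 − Φ(1.04/√t) = 1 − Φ(1.04/√5.66) = 1 − Φ(0.4371). So
  P(M_{5.66} ≥ 1.04) = 2(1 − Φ(0.4371)) ≈ 0.6620.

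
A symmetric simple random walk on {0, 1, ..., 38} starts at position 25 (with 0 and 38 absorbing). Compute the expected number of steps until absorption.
E[τ | X_0 = 25] = 325

Let v_k = E[τ | X_0 = k]. Boundary: v_0 = v_38 = 0. Recurrence: v_k = 1 + (v_{k-1} + v_{k+1})/2 for 1 ≤ k ≤ 37. The particular solution to v_k − (v_{k-1} + v_{k+1})/2 = 1 is v_k = −k^2. Adding homogeneous solution A + B k and matching boundaries gives v_k = k (38 − k). Substituting k = 25: v_25 = 25 · 13 = 325.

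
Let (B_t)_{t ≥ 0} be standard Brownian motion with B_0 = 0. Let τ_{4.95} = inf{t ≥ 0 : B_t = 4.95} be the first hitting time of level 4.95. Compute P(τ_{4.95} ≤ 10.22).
P(τ_{4.95} ≤ 10.22) = 2(1 − Φ(4.95/√10.22)) = 2(1 − Φ(1.5484)) ≈ 0.1215

By the reflection principle for standard BM, P(τ_b ≤ t) = 2 · P(B_t ≥ b). Since B_t ~ N(0, t), P(B_t ≥ 4.95) = 1 − Φ(4.95/√t) = 1 − Φ(4.95/√10.22) = 1 − Φ(1.5484) ≈ 0.06076. Doubling: P(τ_{4.95} ≤ 10.22) ≈ 2 · 0.06076 = 0.12152 ≈ 0.1215.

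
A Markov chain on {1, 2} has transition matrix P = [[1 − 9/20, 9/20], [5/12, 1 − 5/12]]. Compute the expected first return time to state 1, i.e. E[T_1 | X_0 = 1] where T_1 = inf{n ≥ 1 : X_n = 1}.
E[T_1 | X_0 = 1] = 1/π_1 = 52/25

For an irreducible recurrent Markov chain with stationary distribution π, E[T_i | X_0 = i] = 1/π_i (Kac's formula). Here π_1 = (5/12)/(9/20 + 5/12) = (5/12)/(13/15) = 25/52, so E[T_1 | X_0 = 1] = 1/π_1 = (9/20 + 5/12)/(5/12) = (13/15)/(5/12) = 52/25.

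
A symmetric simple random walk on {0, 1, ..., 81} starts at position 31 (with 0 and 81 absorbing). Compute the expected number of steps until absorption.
E[τ | X_0 = 31] = 1550

Let v_k = E[τ | X_0 = k]. Boundary: v_0 = v_81 = 0. Recurrence: v_k = 1 + (v_{k-1} + v_{k+1})/2 for 1 ≤ k ≤ 80. The particular solution to v_k − (v_{k-1} + v_{k+1})/2 = 1 is v_k = −k^2. Adding homogeneous solution A + B k and matching boundaries gives v_k = k (81 − k). Substituting k = 31: v_31 = 31 · 50 = 1550.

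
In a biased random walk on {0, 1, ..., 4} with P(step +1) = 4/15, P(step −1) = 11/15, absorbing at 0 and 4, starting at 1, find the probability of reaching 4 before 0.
P(hit 4 before 0) = (1 − (11/4)^1) / (1 − (11/4)^4) = 64/2055

Let u_k denote P(reach 4 before 0 | start at k). Boundary: u_0 = 0, u_4 = 1. Recurrence: u_k = 4/15·u_{k+1} + 11/15·u_{k-1} for 1 ≤ k ≤ 3. Try u_k = A + B·r^k with r = q/p = (11/15)/(4/15) = 11/4. Substitution satisfies the recurrence; boundary conditions give:
  u_k = (1 − r^k) / (1 − r^N) = (1 − (11/4)^1) / (1 − (11/4)^4) = 64/2055.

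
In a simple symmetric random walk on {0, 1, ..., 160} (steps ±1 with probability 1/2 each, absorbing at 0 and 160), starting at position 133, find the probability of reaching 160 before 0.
P(hit 160 before 0) = 133/160

Let u_k = P(hit 160 before 0 | start at k). Then u_0 = 0, u_160 = 1, and u_k = u_{k-1}/2 + u_{k+1}/2 for 1 ≤ k ≤ 159. This harmonic recurrence is solved by u_k = k/160, giving u_133 = 133/160.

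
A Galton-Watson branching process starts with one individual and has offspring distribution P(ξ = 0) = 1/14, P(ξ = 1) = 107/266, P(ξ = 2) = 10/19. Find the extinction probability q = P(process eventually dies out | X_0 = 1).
q = 19/140

The pgf is f(s) = 1/14 + 107/266·s + 10/19·s². The extinction probability q is the smallest fixed point of f in [0, 1]. Setting s = f(s):
  10/19·s² + (107/266 − 1)·s + 1/14 = 0
  10/19·s² − (1/14 + 10/19)·s + 1/14 = 0
which factors as (s − 1)·(10/19·s − 1/14) = 0, giving roots s = 1 and s = (1/14)/(10/19) = 19/140.
Mean offspring μ = 107/266 + 2·10/19 = 387/266 > 1 (supercritical), so q < 1. The extinction probability is the smaller root: q = (1/14)/(10/19) = 19/140.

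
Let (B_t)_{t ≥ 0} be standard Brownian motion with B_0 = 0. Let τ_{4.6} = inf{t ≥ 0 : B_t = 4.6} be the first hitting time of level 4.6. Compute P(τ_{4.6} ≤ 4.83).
P(τ_{4.6} ≤ 4.83) = 2(1 − Φ(4.6/√4.83)) = 2(1 − Φ(2.0931)) ≈ 0.0363

By the reflection principle for standard BM, P(τ_b ≤ t) = 2 · P(B_t ≥ b). Since B_t ~ N(0, t), P(B_t ≥ 4.6) = 1 − Φ(4.6/√t) = 1 − Φ(4.6/√4.83) = 1 − Φ(2.0931) ≈ 0.01817. Doubling: P(τ_{4.6} ≤ 4.83) ≈ 2 · 0.01817 = 0.03634 ≈ 0.0363.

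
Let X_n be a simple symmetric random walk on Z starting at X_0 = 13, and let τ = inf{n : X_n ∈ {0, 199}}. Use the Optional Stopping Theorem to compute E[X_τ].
E[X_τ] = 13

X_n is a martingale and τ is a bounded-mean stopping time (indeed τ is finite a.s. with bounded expectation since the walk is in a bounded region). By the OST, E[X_τ] = E[X_0] = 13. Equivalently: E[X_τ] = 199 · P(hit 199 first) + 0 · P(hit 0 first) = 199 · (13/199) = 13.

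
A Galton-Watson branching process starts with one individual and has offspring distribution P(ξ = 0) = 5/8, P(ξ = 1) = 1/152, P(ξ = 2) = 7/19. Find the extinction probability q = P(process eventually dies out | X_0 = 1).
q = 1

Mean offspring μ = 0·5/8 + 1·1/152 + 2·7/19 = 113/152 ≤ 1. For μ ≤ 1 with offspring not concentrated at 1, the Galton-Watson process goes extinct almost surely, so q = 1.
(Algebraic check: The pgf is f(s) = 5/8 + 1/152·s + 7/19·s². The extinction probability q is the smallest fixed point of f in [0, 1]. Setting s = f(s):
  7/19·s² + (1/152 − 1)·s + 5/8 = 0
  7/19·s² − (5/8 + 7/19)·s + 5/8 = 0
which factors as (s − 1)·(7/19·s − 5/8) = 0, giving roots s = 1 and s = (5/8)/(7/19) = 95/56. Since 95/56 ≥ 1, the smallest root in [0, 1] is s = 1.)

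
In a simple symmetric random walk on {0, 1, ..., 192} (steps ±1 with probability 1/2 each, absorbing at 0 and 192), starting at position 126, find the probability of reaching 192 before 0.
P(hit 192 before 0) = 126/192 = 21/32

Let u_k = P(hit 192 before 0 | start at k). Then u_0 = 0, u_192 = 1, and u_k = u_{k-1}/2 + u_{k+1}/2 for 1 ≤ k ≤ 191. This harmonic recurrence is solved by u_k = k/192, giving u_126 = 126/192 = 21/32.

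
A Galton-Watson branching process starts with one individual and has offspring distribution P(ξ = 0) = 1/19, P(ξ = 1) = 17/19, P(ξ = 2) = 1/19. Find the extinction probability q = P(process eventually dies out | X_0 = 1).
q = 1

Mean offspring μ = 0·1/19 + 1·17/19 + 2·1/19 = 1 ≤ 1. For μ ≤ 1 with offspring not concentrated at 1, the Galton-Watson process goes extinct almost surely, so q = 1.
(Algebraic check: The pgf is f(s) = 1/19 + 17/19·s + 1/19·s². The extinction probability q is the smallest fixed point of f in [0, 1]. Setting s = f(s):
  1/19·s² + (17/19 − 1)·s + 1/19 = 0
  1/19·s² − (1/19 + 1/19)·s + 1/19 = 0
which factors as (s − 1)·(1/19·s − 1/19) = 0, giving roots s = 1 and s = (1/19)/(1/19) = 1. Since 1 ≥ 1, the smallest root in [0, 1] is s = 1.)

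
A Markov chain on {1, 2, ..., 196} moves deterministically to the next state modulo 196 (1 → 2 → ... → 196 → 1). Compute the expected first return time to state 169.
E[T_169 | X_0 = 169] = 196

The chain cycles deterministically, so starting at state 169 it returns in exactly 196 steps. Equivalently, the stationary distribution is uniform π_j = 1/196 for every state j, so by Kac's formula E[T_169] = 1/π_169 = 196.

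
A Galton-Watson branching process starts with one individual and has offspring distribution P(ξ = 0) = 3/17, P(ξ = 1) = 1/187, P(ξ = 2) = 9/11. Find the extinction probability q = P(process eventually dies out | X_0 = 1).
q = 11/51

The pgf is f(s) = 3/17 + 1/187·s + 9/11·s². The extinction probability q is the smallest fixed point of f in [0, 1]. Setting s = f(s):
  9/11·s² + (1/187 − 1)·s + 3/17 = 0
  9/11·s² − (3/17 + 9/11)·s + 3/17 = 0
which factors as (s − 1)·(9/11·s − 3/17) = 0, giving roots s = 1 and s = (3/17)/(9/11) = 11/51.
Mean offspring μ = 1/187 + 2·9/11 = 307/187 > 1 (supercritical), so q < 1. The extinction probability is the smaller root: q = (3/17)/(9/11) = 11/51.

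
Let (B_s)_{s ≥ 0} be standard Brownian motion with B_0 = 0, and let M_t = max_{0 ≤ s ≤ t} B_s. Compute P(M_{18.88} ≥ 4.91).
P(M_{18.88} ≥ 4.91) = 2·P(B_{18.88} ≥ 4.91) = 2(1 − Φ(4.91/√18.88)) ≈ 0.2585

By the reflection principle for Brownian motion, P(M_t ≥ a) = 2 · P(B_t ≥ a) for a ≥ 0. Since B_t ~ N(0, t), P(B_t ≥ 4.91) = 1 − Φ(4.91/√t) = 1 − Φ(4.91/√18.88) = 1 − Φ(1.1300). So
  P(M_{18.88} ≥ 4.91) = 2(1 − Φ(1.1300)) ≈ 0.2585.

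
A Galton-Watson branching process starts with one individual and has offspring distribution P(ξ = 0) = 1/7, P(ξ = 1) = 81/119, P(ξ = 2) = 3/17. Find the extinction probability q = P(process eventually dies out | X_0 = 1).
q = 17/21

The pgf is f(s) = 1/7 + 81/119·s + 3/17·s². The extinction probability q is the smallest fixed point of f in [0, 1]. Setting s = f(s):
  3/17·s² + (81/119 − 1)·s + 1/7 = 0
  3/17·s² − (1/7 + 3/17)·s + 1/7 = 0
which factors as (s − 1)·(3/17·s − 1/7) = 0, giving roots s = 1 and s = (1/7)/(3/17) = 17/21.
Mean offspring μ = 81/119 + 2·3/17 = 123/119 > 1 (supercritical), so q < 1. The extinction probability is the smaller root: q = (1/7)/(3/17) = 17/21.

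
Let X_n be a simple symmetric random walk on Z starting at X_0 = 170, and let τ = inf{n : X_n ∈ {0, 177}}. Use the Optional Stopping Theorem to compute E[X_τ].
E[X_τ] = 170

X_n is a martingale and τ is a bounded-mean stopping time (indeed τ is finite a.s. with bounded expectation since the walk is in a bounded region). By the OST, E[X_τ] = E[X_0] = 170. Equivalently: E[X_τ] = 177 · P(hit 177 first) + 0 · P(hit 0 first) = 177 · (170/177) = 170.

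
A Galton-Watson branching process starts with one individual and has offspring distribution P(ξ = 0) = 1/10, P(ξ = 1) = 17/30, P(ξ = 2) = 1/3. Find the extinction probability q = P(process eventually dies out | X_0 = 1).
q = 3/10

The pgf is f(s) = 1/10 + 17/30·s + 1/3·s². The extinction probability q is the smallest fixed point of f in [0, 1]. Setting s = f(s):
  1/3·s² + (17/30 − 1)·s + 1/10 = 0
  1/3·s² − (1/10 + 1/3)·s + 1/10 = 0
which factors as (s − 1)·(1/3·s − 1/10) = 0, giving roots s = 1 and s = (1/10)/(1/3) = 3/10.
Mean offspring μ = 17/30 + 2·1/3 = 37/30 > 1 (supercritical), so q < 1. The extinction probability is the smaller root: q = (1/10)/(1/3) = 3/10.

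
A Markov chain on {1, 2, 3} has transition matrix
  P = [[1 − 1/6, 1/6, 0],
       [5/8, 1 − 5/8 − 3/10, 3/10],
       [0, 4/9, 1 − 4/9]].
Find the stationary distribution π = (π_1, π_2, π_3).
π = (150/217, 40/217, 27/217)

This is a birth-death chain on three states, which satisfies detailed balance: π_1 · P_{12} = π_2 · P_{21} and π_2 · P_{23} = π_3 · P_{32}.
From π_1 · 1/6 = π_2 · 5/8: π_2/π_1 = (1/6)/(5/8) = 4/15.
From π_2 · 3/10 = π_3 · 4/9: π_3/π_2 = (3/10)/(4/9) = 27/40.
Take π_1 proportional to 1; then unnormalized π = (1, 4/15, 9/50). Normalize by dividing by the sum 217/150:
  π = (150/217, 40/217, 27/217).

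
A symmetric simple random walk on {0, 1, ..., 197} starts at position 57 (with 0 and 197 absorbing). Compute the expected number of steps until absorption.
E[τ | X_0 = 57] = 7980

Let v_k = E[τ | X_0 = k]. Boundary: v_0 = v_197 = 0. Recurrence: v_k = 1 + (v_{k-1} + v_{k+1})/2 for 1 ≤ k ≤ 196. The particular solution to v_k − (v_{k-1} + v_{k+1})/2 = 1 is v_k = −k^2. Adding homogeneous solution A + B k and matching boundaries gives v_k = k (197 − k). Substituting k = 57: v_57 = 57 · 140 = 7980.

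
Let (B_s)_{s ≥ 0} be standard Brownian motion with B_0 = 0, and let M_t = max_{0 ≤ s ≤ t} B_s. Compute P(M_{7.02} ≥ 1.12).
P(M_{7.02} ≥ 1.12) = 2·P(B_{7.02} ≥ 1.12) = 2(1 − Φ(1.12/√7.02)) ≈ 0.6725

By the reflection principle for Brownian motion, P(M_t ≥ a) = 2 · P(B_t ≥ a) for a ≥ 0. Since B_t ~ N(0, t), P(B_t ≥ 1.12) = 1 − Φ(1.12/√t) = 1 − Φ(1.12/√7.02) = 1 − Φ(0.4227). So
  P(M_{7.02} ≥ 1.12) = 2(1 − Φ(0.4227)) ≈ 0.6725.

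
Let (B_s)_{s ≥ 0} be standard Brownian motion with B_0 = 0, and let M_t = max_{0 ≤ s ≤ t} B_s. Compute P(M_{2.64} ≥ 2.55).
P(M_{2.64} ≥ 2.55) = 2·P(B_{2.64} ≥ 2.55) = 2(1 − Φ(2.55/√2.64)) ≈ 0.1166

By the reflection principle for Brownian motion, P(M_t ≥ a) = 2 · P(B_t ≥ a) for a ≥ 0. Since B_t ~ N(0, t), P(B_t ≥ 2.55) = 1 − Φ(2.55/√t) = 1 − Φ(2.55/√2.64) = 1 − Φ(1.5694). So
  P(M_{2.64} ≥ 2.55) = 2(1 − Φ(1.5694)) ≈ 0.1166.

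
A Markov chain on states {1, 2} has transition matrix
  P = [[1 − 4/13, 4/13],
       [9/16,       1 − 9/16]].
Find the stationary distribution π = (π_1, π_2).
π_1 = 117/181, π_2 = 64/181

Solve πP = π with π_1 + π_2 = 1. From πP = π: π_1 · (1 − 4/13) + π_2 · 9/16 = π_1 ⇒ π_2 · 9/16 = π_1 · 4/13 ⇒ π_2/π_1 = (4/13)/(9/16) = 64/117. Together with π_1 + π_2 = 1:
  π_1 = (9/16)/(4/13 + 9/16) = (9/16)/(181/208) = 117/181,
  π_2 = (4/13)/(4/13 + 9/16) = (4/13)/(181/208) = 64/181.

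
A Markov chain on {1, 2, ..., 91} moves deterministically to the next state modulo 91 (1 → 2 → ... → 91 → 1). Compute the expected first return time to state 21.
E[T_21 | X_0 = 21] = 91

The chain cycles deterministically, so starting at state 21 it returns in exactly 91 steps. Equivalently, the stationary distribution is uniform π_j = 1/91 for every state j, so by Kac's formula E[T_21] = 1/π_21 = 91.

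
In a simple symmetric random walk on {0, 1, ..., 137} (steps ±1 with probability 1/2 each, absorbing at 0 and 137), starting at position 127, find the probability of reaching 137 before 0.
P(hit 137 before 0) = 127/137

Let u_k = P(hit 137 before 0 | start at k). Then u_0 = 0, u_137 = 1, and u_k = u_{k-1}/2 + u_{k+1}/2 for 1 ≤ k ≤ 136. This harmonic recurrence is solved by u_k = k/137, giving u_127 = 127/137.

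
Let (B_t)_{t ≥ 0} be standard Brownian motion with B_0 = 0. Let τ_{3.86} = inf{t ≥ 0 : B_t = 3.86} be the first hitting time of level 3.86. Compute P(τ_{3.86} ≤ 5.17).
P(τ_{3.86} ≤ 5.17) = 2(1 − Φ(3.86/√5.17)) = 2(1 − Φ(1.6976)) ≈ 0.0896

By the reflection principle for standard BM, P(τ_b ≤ t) = 2 · P(B_t ≥ b). Since B_t ~ N(0, t), P(B_t ≥ 3.86) = 1 − Φ(3.86/√t) = 1 − Φ(3.86/√5.17) = 1 − Φ(1.6976) ≈ 0.04479. Doubling: P(τ_{3.86} ≤ 5.17) ≈ 2 · 0.04479 = 0.08958 ≈ 0.0896.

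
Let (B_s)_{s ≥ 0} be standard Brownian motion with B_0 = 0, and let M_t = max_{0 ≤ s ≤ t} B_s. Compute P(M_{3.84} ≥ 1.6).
P(M_{3.84} ≥ 1.6) = 2·P(B_{3.84} ≥ 1.6) = 2(1 − Φ(1.6/√3.84)) ≈ 0.4142

By the reflection principle for Brownian motion, P(M_t ≥ a) = 2 · P(B_t ≥ a) for a ≥ 0. Since B_t ~ N(0, t), P(B_t ≥ 1.6) = 1 − Φ(1.6/√t) = 1 − Φ(1.6/√3.84) = 1 − Φ(0.8165). So
  P(M_{3.84} ≥ 1.6) = 2(1 − Φ(0.8165)) ≈ 0.4142.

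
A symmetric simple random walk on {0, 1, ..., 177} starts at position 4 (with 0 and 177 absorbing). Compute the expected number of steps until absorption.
E[τ | X_0 = 4] = 692

Let v_k = E[τ | X_0 = k]. Boundary: v_0 = v_177 = 0. Recurrence: v_k = 1 + (v_{k-1} + v_{k+1})/2 for 1 ≤ k ≤ 176. The particular solution to v_k − (v_{k-1} + v_{k+1})/2 = 1 is v_k = −k^2. Adding homogeneous solution A + B k and matching boundaries gives v_k = k (177 − k). Substituting k = 4: v_4 = 4 · 173 = 692.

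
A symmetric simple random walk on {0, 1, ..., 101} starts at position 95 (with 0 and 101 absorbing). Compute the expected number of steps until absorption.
E[τ | X_0 = 95] = 570

Let v_k = E[τ | X_0 = k]. Boundary: v_0 = v_101 = 0. Recurrence: v_k = 1 + (v_{k-1} + v_{k+1})/2 for 1 ≤ k ≤ 100. The particular solution to v_k − (v_{k-1} + v_{k+1})/2 = 1 is v_k = −k^2. Adding homogeneous solution A + B k and matching boundaries gives v_k = k (101 − k). Substituting k = 95: v_95 = 95 · 6 = 570.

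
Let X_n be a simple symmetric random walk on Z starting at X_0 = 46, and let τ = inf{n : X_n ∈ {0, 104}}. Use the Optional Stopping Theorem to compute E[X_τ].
E[X_τ] = 46

X_n is a martingale and τ is a bounded-mean stopping time (indeed τ is finite a.s. with bounded expectation since the walk is in a bounded region). By the OST, E[X_τ] = E[X_0] = 46. Equivalently: E[X_τ] = 104 · P(hit 104 first) + 0 · P(hit 0 first) = 104 · (46/104) = 46.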